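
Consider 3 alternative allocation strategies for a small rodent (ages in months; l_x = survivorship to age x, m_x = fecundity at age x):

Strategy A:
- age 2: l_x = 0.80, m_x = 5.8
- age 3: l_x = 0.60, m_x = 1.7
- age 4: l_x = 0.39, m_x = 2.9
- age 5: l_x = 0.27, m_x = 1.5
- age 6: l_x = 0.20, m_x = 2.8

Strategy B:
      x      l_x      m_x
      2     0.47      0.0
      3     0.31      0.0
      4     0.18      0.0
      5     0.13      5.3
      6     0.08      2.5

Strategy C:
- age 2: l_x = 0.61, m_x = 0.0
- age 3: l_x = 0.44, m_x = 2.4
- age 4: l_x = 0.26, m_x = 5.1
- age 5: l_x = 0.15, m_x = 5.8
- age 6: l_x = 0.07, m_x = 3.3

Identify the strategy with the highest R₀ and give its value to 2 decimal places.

7.76

Strategy A: R₀ = 0.80×5.8 + 0.60×1.7 + 0.39×2.9 + 0.27×1.5 + 0.20×2.8 = 7.7560
Strategy B: R₀ = 0.47×0.0 + 0.31×0.0 + 0.18×0.0 + 0.13×5.3 + 0.08×2.5 = 0.8890
Strategy C: R₀ = 0.61×0.0 + 0.44×2.4 + 0.26×5.1 + 0.15×5.8 + 0.07×3.3 = 3.4830
Highest R₀: strategy A with 7.7560.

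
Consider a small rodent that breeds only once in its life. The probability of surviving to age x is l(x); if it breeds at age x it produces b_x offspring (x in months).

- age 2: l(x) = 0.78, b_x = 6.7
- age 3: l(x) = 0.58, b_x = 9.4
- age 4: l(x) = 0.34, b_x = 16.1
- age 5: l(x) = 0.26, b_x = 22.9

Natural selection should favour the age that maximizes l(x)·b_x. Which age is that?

5

Expected offspring if breeding at age x = l(x) × b_x:
  age 2: 0.78 × 6.7 = 5.226
  age 3: 0.58 × 9.4 = 5.452
  age 4: 0.34 × 16.1 = 5.474
  age 5: 0.26 × 22.9 = 5.954
Maximum at age 5 (5.954).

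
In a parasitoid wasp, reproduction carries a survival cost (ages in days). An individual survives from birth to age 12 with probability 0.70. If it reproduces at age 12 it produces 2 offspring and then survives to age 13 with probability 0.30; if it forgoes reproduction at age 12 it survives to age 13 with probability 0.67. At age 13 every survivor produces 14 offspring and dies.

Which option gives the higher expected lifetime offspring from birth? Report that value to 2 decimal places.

6.57

breed at age 12: R₀ = 0.70 × (2 + 0.30 × 14) = 0.70 × 6.2000 = 4.3400
delay to age 13: R₀ = 0.70 × (0.67 × 14) = 0.70 × 9.3800 = 6.5660
Higher: delay to age 13 (6.5660).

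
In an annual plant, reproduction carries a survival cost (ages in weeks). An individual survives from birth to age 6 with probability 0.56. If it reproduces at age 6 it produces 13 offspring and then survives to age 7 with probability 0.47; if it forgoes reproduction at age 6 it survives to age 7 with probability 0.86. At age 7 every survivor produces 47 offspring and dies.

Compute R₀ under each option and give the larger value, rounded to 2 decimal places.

22.64

breed at age 6: R₀ = 0.56 × (13 + 0.47 × 47) = 0.56 × 35.0900 = 19.6504
delay to age 7: R₀ = 0.56 × (0.86 × 47) = 0.56 × 40.4200 = 22.6352
Higher: delay to age 7 (22.6352).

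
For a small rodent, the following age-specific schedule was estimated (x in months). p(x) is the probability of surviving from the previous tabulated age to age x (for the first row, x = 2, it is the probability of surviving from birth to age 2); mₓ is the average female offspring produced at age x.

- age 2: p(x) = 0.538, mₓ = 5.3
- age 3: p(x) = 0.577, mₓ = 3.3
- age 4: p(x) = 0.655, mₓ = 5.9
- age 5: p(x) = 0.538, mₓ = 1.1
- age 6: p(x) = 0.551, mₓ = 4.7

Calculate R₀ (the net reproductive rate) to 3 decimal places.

Survivorship from birth: l_x = p_2·p_3·…·p_x.
  l_2 = 0.53800
  l_3 = 0.31043
  l_4 = 0.20333
  l_5 = 0.10939
  l_6 = 0.06027
R₀ = Σ l_x mₓ:
  age 2: 0.53800 × 5.3 = 2.8514
  age 3: 0.31043 × 3.3 = 1.0244
  age 4: 0.20333 × 5.9 = 1.1996
  age 5: 0.10939 × 1.1 = 0.1203
  age 6: 0.06027 × 4.7 = 0.2833
R₀ = 2.8514 + 1.0244 + 1.1996 + 0.1203 + 0.2833 = 5.4791

5.479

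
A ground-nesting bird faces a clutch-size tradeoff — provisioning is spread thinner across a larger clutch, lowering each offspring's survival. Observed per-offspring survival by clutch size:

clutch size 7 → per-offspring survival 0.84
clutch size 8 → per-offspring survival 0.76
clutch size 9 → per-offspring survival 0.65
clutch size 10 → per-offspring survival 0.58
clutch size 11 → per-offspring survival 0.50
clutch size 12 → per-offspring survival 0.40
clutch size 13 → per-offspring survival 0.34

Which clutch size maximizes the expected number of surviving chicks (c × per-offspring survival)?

8

Expected surviving chicks = c × s(c):
  c=7: 7 × 0.84 = 5.880
  c=8: 8 × 0.76 = 6.080
  c=9: 9 × 0.65 = 5.850
  c=10: 10 × 0.58 = 5.800
  c=11: 11 × 0.50 = 5.500
  c=12: 12 × 0.40 = 4.800
  c=13: 13 × 0.34 = 4.420
Maximum at c = 8 (6.080 surviving chicks).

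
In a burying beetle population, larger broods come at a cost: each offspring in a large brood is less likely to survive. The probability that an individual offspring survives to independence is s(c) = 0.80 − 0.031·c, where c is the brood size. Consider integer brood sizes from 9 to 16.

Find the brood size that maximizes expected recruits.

Expected recruits = c × s(c):
  c=9: 9 × 0.521 = 4.689
  c=10: 10 × 0.490 = 4.900
  c=11: 11 × 0.459 = 5.049
  c=12: 12 × 0.428 = 5.136
  c=13: 13 × 0.397 = 5.161
  c=14: 14 × 0.366 = 5.124
  c=15: 15 × 0.335 = 5.025
  c=16: 16 × 0.304 = 4.864
Maximum at c = 13 (5.161 recruits).

13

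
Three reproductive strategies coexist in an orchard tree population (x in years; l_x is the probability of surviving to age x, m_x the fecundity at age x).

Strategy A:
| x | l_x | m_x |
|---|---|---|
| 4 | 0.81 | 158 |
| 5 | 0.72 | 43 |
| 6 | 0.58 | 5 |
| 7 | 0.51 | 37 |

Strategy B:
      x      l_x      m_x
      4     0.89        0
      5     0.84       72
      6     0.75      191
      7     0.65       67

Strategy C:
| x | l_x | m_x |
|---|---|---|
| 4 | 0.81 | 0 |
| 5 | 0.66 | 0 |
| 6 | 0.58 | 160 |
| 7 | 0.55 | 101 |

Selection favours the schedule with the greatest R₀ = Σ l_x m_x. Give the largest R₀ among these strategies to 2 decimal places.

247.28

Strategy A: R₀ = 0.81×158 + 0.72×43 + 0.58×5 + 0.51×37 = 180.7100
Strategy B: R₀ = 0.89×0 + 0.84×72 + 0.75×191 + 0.65×67 = 247.2800
Strategy C: R₀ = 0.81×0 + 0.66×0 + 0.58×160 + 0.55×101 = 148.3500
Highest R₀: strategy B with 247.2800.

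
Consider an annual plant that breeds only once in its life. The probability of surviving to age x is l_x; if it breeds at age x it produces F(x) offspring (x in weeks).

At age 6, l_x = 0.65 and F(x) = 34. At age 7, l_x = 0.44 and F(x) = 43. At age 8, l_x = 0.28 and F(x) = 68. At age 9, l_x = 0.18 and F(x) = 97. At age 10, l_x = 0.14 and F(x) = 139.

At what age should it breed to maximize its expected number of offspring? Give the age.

Expected offspring if breeding at age x = l_x × F(x):
  age 6: 0.65 × 34 = 22.100
  age 7: 0.44 × 43 = 18.920
  age 8: 0.28 × 68 = 19.040
  age 9: 0.18 × 97 = 17.460
  age 10: 0.14 × 139 = 19.460
Maximum at age 6 (22.100).

6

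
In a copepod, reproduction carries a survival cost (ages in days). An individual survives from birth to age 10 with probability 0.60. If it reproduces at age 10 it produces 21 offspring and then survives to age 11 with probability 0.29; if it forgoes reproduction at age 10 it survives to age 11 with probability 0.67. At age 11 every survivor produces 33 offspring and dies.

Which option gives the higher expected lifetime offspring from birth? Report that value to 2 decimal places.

18.34

breed at age 10: R₀ = 0.60 × (21 + 0.29 × 33) = 0.60 × 30.5700 = 18.3420
delay to age 11: R₀ = 0.60 × (0.67 × 33) = 0.60 × 22.1100 = 13.2660
Higher: breed at age 10 (18.3420).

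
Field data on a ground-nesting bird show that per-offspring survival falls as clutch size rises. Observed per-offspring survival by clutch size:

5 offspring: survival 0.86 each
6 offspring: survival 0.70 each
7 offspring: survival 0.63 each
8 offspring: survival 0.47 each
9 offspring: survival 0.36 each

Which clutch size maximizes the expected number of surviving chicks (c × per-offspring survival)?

7

Expected surviving chicks = c × s(c):
  c=5: 5 × 0.86 = 4.300
  c=6: 6 × 0.70 = 4.200
  c=7: 7 × 0.63 = 4.410
  c=8: 8 × 0.47 = 3.760
  c=9: 9 × 0.36 = 3.240
Maximum at c = 7 (4.410 surviving chicks).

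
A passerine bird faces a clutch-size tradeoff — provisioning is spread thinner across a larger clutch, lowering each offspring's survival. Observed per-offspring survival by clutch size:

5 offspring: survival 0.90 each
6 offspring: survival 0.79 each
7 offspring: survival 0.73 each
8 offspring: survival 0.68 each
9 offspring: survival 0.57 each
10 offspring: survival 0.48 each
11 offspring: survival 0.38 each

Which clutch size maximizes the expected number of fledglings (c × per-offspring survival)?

8

Expected fledglings = c × s(c):
  c=5: 5 × 0.90 = 4.500
  c=6: 6 × 0.79 = 4.740
  c=7: 7 × 0.73 = 5.110
  c=8: 8 × 0.68 = 5.440
  c=9: 9 × 0.57 = 5.130
  c=10: 10 × 0.48 = 4.800
  c=11: 11 × 0.38 = 4.180
Maximum at c = 8 (5.440 fledglings).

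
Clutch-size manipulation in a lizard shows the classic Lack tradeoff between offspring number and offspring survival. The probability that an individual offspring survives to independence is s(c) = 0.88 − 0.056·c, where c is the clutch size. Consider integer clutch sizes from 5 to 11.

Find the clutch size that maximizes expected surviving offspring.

Expected surviving offspring = c × s(c):
  c=5: 5 × 0.600 = 3.000
  c=6: 6 × 0.544 = 3.264
  c=7: 7 × 0.488 = 3.416
  c=8: 8 × 0.432 = 3.456
  c=9: 9 × 0.376 = 3.384
  c=10: 10 × 0.320 = 3.200
  c=11: 11 × 0.264 = 2.904
Maximum at c = 8 (3.456 surviving offspring).

8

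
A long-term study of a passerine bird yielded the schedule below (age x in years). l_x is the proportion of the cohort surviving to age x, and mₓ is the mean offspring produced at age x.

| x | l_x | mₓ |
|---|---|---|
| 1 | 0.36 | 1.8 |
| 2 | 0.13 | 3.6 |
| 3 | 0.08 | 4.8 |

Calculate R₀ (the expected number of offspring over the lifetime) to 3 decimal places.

R₀ = Σ l_x mₓ:
  age 1: 0.36 × 1.8 = 0.6480
  age 2: 0.13 × 3.6 = 0.4680
  age 3: 0.08 × 4.8 = 0.3840
R₀ = 0.6480 + 0.4680 + 0.3840 = 1.5000

1.500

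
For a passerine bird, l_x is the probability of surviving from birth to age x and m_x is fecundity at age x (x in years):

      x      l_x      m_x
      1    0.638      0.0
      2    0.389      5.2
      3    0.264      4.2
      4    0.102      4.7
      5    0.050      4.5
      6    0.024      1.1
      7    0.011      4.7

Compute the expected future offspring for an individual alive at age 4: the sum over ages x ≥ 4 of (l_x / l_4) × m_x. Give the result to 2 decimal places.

l_4 = 0.102. Conditional survival from age 4 to x is l_x / l_4.
  x=4: (0.102/0.102) × 4.7 = 4.7000
  x=5: (0.050/0.102) × 4.5 = 2.2059
  x=6: (0.024/0.102) × 1.1 = 0.2588
  x=7: (0.011/0.102) × 4.7 = 0.5069
Sum = 4.7000 + 2.2059 + 0.2588 + 0.5069 = 7.6716

7.67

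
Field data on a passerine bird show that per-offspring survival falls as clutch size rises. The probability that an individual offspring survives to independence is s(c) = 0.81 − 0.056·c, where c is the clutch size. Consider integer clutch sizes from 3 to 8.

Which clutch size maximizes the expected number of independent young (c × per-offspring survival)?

Expected independent young = c × s(c):
  c=3: 3 × 0.642 = 1.926
  c=4: 4 × 0.586 = 2.344
  c=5: 5 × 0.530 = 2.650
  c=6: 6 × 0.474 = 2.844
  c=7: 7 × 0.418 = 2.926
  c=8: 8 × 0.362 = 2.896
Maximum at c = 7 (2.926 independent young).

7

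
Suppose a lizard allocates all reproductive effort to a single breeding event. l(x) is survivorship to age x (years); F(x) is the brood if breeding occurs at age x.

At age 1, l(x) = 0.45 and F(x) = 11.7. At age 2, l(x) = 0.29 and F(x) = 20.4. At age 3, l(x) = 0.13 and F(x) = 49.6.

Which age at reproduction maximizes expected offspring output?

Expected offspring if breeding at age x = l(x) × F(x):
  age 1: 0.45 × 11.7 = 5.265
  age 2: 0.29 × 20.4 = 5.916
  age 3: 0.13 × 49.6 = 6.448
Maximum at age 3 (6.448).

3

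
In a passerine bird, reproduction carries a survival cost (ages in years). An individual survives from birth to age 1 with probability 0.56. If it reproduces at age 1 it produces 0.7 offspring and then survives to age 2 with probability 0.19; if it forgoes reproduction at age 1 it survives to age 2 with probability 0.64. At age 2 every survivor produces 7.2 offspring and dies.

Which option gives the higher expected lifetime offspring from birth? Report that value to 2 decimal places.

breed at age 1: R₀ = 0.56 × (0.7 + 0.19 × 7.2) = 0.56 × 2.0680 = 1.1581
delay to age 2: R₀ = 0.56 × (0.64 × 7.2) = 0.56 × 4.6080 = 2.5805
Higher: delay to age 2 (2.5805).

2.58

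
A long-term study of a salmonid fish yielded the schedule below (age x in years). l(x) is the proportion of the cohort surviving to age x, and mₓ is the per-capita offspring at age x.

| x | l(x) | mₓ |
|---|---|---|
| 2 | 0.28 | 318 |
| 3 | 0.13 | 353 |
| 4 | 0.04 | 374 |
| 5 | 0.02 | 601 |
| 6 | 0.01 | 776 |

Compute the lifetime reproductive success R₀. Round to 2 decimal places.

169.67

R₀ = Σ l(x) mₓ:
  age 2: 0.28 × 318 = 89.0400
  age 3: 0.13 × 353 = 45.8900
  age 4: 0.04 × 374 = 14.9600
  age 5: 0.02 × 601 = 12.0200
  age 6: 0.01 × 776 = 7.7600
R₀ = 89.0400 + 45.8900 + 14.9600 + 12.0200 + 7.7600 = 169.6700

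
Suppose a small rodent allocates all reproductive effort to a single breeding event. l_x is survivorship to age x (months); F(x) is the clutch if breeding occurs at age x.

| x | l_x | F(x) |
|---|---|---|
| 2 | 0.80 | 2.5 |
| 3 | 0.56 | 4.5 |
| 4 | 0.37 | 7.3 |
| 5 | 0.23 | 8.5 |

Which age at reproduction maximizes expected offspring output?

4

Expected offspring if breeding at age x = l_x × F(x):
  age 2: 0.80 × 2.5 = 2.000
  age 3: 0.56 × 4.5 = 2.520
  age 4: 0.37 × 7.3 = 2.701
  age 5: 0.23 × 8.5 = 1.955
Maximum at age 4 (2.701).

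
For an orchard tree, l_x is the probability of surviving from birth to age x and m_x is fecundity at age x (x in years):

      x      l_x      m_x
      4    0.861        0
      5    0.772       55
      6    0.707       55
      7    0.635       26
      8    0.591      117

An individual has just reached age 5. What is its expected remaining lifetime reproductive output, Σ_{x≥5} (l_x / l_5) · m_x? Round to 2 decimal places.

216.32

l_5 = 0.772. Conditional survival from age 5 to x is l_x / l_5.
  x=5: (0.772/0.772) × 55 = 55.0000
  x=6: (0.707/0.772) × 55 = 50.3692
  x=7: (0.635/0.772) × 26 = 21.3860
  x=8: (0.591/0.772) × 117 = 89.5687
Sum = 55.0000 + 50.3692 + 21.3860 + 89.5687 = 216.3238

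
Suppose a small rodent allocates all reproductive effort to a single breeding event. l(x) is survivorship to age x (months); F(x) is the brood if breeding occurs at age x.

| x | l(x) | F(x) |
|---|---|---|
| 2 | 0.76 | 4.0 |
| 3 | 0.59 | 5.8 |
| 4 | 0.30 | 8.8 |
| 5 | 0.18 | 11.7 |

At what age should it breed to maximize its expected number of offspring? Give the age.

3

Expected offspring if breeding at age x = l(x) × F(x):
  age 2: 0.76 × 4.0 = 3.040
  age 3: 0.59 × 5.8 = 3.422
  age 4: 0.30 × 8.8 = 2.640
  age 5: 0.18 × 11.7 = 2.106
Maximum at age 3 (3.422).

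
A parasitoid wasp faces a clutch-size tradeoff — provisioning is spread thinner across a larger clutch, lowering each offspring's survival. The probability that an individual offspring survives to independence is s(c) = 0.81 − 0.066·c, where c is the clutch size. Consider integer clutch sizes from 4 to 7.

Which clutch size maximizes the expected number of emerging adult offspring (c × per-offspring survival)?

Expected emerging adult offspring = c × s(c):
  c=4: 4 × 0.546 = 2.184
  c=5: 5 × 0.480 = 2.400
  c=6: 6 × 0.414 = 2.484
  c=7: 7 × 0.348 = 2.436
Maximum at c = 6 (2.484 emerging adult offspring).

6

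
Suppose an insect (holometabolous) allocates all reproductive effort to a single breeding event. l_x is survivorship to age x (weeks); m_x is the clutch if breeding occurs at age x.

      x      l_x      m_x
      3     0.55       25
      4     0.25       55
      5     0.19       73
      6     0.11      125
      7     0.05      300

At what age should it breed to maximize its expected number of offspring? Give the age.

Expected offspring if breeding at age x = l_x × m_x:
  age 3: 0.55 × 25 = 13.750
  age 4: 0.25 × 55 = 13.750
  age 5: 0.19 × 73 = 13.870
  age 6: 0.11 × 125 = 13.750
  age 7: 0.05 × 300 = 15.000
Maximum at age 7 (15.000).

7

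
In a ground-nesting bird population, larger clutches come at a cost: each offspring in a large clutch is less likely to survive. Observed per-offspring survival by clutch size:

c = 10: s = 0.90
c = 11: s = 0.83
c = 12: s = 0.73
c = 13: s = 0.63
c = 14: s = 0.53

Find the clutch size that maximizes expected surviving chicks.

Expected surviving chicks = c × s(c):
  c=10: 10 × 0.90 = 9.000
  c=11: 11 × 0.83 = 9.130
  c=12: 12 × 0.73 = 8.760
  c=13: 13 × 0.63 = 8.190
  c=14: 14 × 0.53 = 7.420
Maximum at c = 11 (9.130 surviving chicks).

11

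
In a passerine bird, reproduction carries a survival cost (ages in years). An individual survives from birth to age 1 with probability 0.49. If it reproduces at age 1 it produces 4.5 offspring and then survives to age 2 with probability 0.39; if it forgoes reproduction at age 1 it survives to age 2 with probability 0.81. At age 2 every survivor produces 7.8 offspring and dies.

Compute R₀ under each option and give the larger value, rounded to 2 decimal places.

3.70

breed at age 1: R₀ = 0.49 × (4.5 + 0.39 × 7.8) = 0.49 × 7.5420 = 3.6956
delay to age 2: R₀ = 0.49 × (0.81 × 7.8) = 0.49 × 6.3180 = 3.0958
Higher: breed at age 1 (3.6956).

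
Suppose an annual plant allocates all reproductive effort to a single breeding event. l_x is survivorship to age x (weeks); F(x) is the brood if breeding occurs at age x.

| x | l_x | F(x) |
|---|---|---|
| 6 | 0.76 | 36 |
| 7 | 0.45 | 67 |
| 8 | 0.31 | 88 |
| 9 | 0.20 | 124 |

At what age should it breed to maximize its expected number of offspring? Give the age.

7

Expected offspring if breeding at age x = l_x × F(x):
  age 6: 0.76 × 36 = 27.360
  age 7: 0.45 × 67 = 30.150
  age 8: 0.31 × 88 = 27.280
  age 9: 0.20 × 124 = 24.800
Maximum at age 7 (30.150).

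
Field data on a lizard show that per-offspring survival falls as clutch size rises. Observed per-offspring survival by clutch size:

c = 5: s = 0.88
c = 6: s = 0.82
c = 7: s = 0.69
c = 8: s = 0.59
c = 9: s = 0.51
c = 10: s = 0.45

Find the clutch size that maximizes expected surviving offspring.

6

Expected surviving offspring = c × s(c):
  c=5: 5 × 0.88 = 4.400
  c=6: 6 × 0.82 = 4.920
  c=7: 7 × 0.69 = 4.830
  c=8: 8 × 0.59 = 4.720
  c=9: 9 × 0.51 = 4.590
  c=10: 10 × 0.45 = 4.500
Maximum at c = 6 (4.920 surviving offspring).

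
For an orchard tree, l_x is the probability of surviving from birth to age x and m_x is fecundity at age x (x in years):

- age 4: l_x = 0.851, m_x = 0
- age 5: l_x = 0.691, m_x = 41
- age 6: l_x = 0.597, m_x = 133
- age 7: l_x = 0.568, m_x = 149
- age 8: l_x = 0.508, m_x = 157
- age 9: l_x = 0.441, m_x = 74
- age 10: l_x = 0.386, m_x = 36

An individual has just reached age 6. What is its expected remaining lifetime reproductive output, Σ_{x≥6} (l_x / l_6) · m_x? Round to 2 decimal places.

l_6 = 0.597. Conditional survival from age 6 to x is l_x / l_6.
  x=6: (0.597/0.597) × 133 = 133.0000
  x=7: (0.568/0.597) × 149 = 141.7621
  x=8: (0.508/0.597) × 157 = 133.5946
  x=9: (0.441/0.597) × 74 = 54.6633
  x=10: (0.386/0.597) × 36 = 23.2764
Sum = 133.0000 + 141.7621 + 133.5946 + 54.6633 + 23.2764 = 486.2965

486.30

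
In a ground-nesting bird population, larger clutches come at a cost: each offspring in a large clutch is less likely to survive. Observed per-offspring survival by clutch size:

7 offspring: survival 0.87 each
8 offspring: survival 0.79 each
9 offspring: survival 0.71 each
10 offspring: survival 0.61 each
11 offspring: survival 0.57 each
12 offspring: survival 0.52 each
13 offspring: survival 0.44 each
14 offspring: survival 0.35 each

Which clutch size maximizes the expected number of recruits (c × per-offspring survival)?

9

Expected recruits = c × s(c):
  c=7: 7 × 0.87 = 6.090
  c=8: 8 × 0.79 = 6.320
  c=9: 9 × 0.71 = 6.390
  c=10: 10 × 0.61 = 6.100
  c=11: 11 × 0.57 = 6.270
  c=12: 12 × 0.52 = 6.240
  c=13: 13 × 0.44 = 5.720
  c=14: 14 × 0.35 = 4.900
Maximum at c = 9 (6.390 recruits).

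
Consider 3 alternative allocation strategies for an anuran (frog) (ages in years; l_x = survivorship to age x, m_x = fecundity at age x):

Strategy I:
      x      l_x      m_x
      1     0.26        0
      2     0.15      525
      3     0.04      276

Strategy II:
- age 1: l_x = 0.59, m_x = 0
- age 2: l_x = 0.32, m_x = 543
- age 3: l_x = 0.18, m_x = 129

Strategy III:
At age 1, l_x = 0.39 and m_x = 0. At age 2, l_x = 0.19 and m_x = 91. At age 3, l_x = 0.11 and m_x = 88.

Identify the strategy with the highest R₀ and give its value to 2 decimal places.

Strategy I: R₀ = 0.26×0 + 0.15×525 + 0.04×276 = 89.7900
Strategy II: R₀ = 0.59×0 + 0.32×543 + 0.18×129 = 196.9800
Strategy III: R₀ = 0.39×0 + 0.19×91 + 0.11×88 = 26.9700
Highest R₀: strategy II with 196.9800.

196.98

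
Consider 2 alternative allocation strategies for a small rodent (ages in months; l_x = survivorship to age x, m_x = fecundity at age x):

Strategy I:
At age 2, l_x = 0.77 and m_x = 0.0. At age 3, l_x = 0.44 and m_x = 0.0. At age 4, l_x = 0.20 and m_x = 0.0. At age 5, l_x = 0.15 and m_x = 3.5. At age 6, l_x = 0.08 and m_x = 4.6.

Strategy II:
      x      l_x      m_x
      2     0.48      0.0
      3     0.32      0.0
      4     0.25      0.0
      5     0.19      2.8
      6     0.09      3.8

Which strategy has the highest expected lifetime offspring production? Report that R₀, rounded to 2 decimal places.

0.89

Strategy I: R₀ = 0.77×0.0 + 0.44×0.0 + 0.20×0.0 + 0.15×3.5 + 0.08×4.6 = 0.8930
Strategy II: R₀ = 0.48×0.0 + 0.32×0.0 + 0.25×0.0 + 0.19×2.8 + 0.09×3.8 = 0.8740
Highest R₀: strategy I with 0.8930.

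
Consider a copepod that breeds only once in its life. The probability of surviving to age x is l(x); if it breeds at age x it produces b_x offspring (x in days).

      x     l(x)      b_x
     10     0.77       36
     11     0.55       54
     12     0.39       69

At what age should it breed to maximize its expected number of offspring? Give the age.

Expected offspring if breeding at age x = l(x) × b_x:
  age 10: 0.77 × 36 = 27.720
  age 11: 0.55 × 54 = 29.700
  age 12: 0.39 × 69 = 26.910
Maximum at age 11 (29.700).

11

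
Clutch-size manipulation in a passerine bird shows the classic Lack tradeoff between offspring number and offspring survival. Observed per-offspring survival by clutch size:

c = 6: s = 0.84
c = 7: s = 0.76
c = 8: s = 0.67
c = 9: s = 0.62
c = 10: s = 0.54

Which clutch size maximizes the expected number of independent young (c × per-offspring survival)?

9

Expected independent young = c × s(c):
  c=6: 6 × 0.84 = 5.040
  c=7: 7 × 0.76 = 5.320
  c=8: 8 × 0.67 = 5.360
  c=9: 9 × 0.62 = 5.580
  c=10: 10 × 0.54 = 5.400
Maximum at c = 9 (5.580 independent young).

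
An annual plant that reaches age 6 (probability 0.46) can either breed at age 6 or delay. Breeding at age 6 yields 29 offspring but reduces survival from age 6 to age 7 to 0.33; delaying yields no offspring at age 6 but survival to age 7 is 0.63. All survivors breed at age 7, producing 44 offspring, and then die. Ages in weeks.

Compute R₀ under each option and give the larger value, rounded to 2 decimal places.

20.02

breed at age 6: R₀ = 0.46 × (29 + 0.33 × 44) = 0.46 × 43.5200 = 20.0192
delay to age 7: R₀ = 0.46 × (0.63 × 44) = 0.46 × 27.7200 = 12.7512
Higher: breed at age 6 (20.0192).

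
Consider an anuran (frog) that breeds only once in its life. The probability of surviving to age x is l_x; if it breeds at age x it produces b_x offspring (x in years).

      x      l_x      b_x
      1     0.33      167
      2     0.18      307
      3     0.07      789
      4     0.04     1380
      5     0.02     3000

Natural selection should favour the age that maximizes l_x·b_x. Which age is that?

Expected offspring if breeding at age x = l_x × b_x:
  age 1: 0.33 × 167 = 55.110
  age 2: 0.18 × 307 = 55.260
  age 3: 0.07 × 789 = 55.230
  age 4: 0.04 × 1380 = 55.200
  age 5: 0.02 × 3000 = 60.000
Maximum at age 5 (60.000).

5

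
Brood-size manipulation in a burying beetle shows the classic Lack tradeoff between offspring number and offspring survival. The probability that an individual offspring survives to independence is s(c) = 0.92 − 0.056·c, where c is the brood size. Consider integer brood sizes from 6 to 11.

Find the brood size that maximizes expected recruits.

Expected recruits = c × s(c):
  c=6: 6 × 0.584 = 3.504
  c=7: 7 × 0.528 = 3.696
  c=8: 8 × 0.472 = 3.776
  c=9: 9 × 0.416 = 3.744
  c=10: 10 × 0.360 = 3.600
  c=11: 11 × 0.304 = 3.344
Maximum at c = 8 (3.776 recruits).

8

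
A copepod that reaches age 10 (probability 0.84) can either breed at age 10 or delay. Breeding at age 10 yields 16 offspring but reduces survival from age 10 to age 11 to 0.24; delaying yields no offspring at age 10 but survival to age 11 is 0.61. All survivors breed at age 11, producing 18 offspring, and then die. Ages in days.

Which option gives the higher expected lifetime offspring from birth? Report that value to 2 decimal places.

breed at age 10: R₀ = 0.84 × (16 + 0.24 × 18) = 0.84 × 20.3200 = 17.0688
delay to age 11: R₀ = 0.84 × (0.61 × 18) = 0.84 × 10.9800 = 9.2232
Higher: breed at age 10 (17.0688).

17.07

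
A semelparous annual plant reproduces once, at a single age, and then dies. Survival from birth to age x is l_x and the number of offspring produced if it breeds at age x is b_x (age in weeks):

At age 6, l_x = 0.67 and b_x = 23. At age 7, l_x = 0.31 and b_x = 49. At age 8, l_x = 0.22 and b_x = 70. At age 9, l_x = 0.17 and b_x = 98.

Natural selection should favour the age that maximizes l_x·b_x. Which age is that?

9

Expected offspring if breeding at age x = l_x × b_x:
  age 6: 0.67 × 23 = 15.410
  age 7: 0.31 × 49 = 15.190
  age 8: 0.22 × 70 = 15.400
  age 9: 0.17 × 98 = 16.660
Maximum at age 9 (16.660).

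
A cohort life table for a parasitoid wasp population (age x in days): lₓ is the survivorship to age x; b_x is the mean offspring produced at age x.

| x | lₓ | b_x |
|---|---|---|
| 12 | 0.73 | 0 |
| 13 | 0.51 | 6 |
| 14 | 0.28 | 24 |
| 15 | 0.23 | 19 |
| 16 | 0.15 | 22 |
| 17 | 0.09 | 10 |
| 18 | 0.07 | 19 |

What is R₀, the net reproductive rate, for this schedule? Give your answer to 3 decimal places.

19.680

R₀ = Σ lₓ b_x:
  age 12: 0.73 × 0 = 0.0000
  age 13: 0.51 × 6 = 3.0600
  age 14: 0.28 × 24 = 6.7200
  age 15: 0.23 × 19 = 4.3700
  age 16: 0.15 × 22 = 3.3000
  age 17: 0.09 × 10 = 0.9000
  age 18: 0.07 × 19 = 1.3300
R₀ = 0.0000 + 3.0600 + 6.7200 + 4.3700 + 3.3000 + 0.9000 + 1.3300 = 19.6800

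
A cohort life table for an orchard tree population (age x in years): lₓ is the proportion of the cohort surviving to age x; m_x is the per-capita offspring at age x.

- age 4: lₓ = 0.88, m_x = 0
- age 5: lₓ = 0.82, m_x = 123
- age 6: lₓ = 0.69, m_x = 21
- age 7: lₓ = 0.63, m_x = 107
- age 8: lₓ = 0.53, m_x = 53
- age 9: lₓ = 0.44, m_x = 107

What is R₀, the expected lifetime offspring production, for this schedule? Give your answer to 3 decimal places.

257.930

R₀ = Σ lₓ m_x:
  age 4: 0.88 × 0 = 0.0000
  age 5: 0.82 × 123 = 100.8600
  age 6: 0.69 × 21 = 14.4900
  age 7: 0.63 × 107 = 67.4100
  age 8: 0.53 × 53 = 28.0900
  age 9: 0.44 × 107 = 47.0800
R₀ = 0.0000 + 100.8600 + 14.4900 + 67.4100 + 28.0900 + 47.0800 = 257.9300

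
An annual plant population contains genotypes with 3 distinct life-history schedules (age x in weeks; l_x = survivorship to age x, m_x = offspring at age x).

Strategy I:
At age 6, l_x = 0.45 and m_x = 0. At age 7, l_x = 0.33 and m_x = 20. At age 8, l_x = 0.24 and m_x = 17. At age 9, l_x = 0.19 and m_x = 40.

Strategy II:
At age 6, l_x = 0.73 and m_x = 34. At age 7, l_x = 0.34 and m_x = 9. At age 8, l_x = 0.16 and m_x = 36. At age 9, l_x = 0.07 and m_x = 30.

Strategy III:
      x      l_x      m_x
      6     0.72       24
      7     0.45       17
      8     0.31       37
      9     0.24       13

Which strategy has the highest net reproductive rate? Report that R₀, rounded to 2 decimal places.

Strategy I: R₀ = 0.45×0 + 0.33×20 + 0.24×17 + 0.19×40 = 18.2800
Strategy II: R₀ = 0.73×34 + 0.34×9 + 0.16×36 + 0.07×30 = 35.7400
Strategy III: R₀ = 0.72×24 + 0.45×17 + 0.31×37 + 0.24×13 = 39.5200
Highest R₀: strategy III with 39.5200.

39.52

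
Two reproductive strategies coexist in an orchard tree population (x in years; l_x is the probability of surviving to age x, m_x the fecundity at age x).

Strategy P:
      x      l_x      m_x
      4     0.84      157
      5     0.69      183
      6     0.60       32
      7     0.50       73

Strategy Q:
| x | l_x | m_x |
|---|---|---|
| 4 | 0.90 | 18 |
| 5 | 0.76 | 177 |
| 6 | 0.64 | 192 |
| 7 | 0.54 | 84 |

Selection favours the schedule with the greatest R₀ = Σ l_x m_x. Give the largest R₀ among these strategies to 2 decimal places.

Strategy P: R₀ = 0.84×157 + 0.69×183 + 0.60×32 + 0.50×73 = 313.8500
Strategy Q: R₀ = 0.90×18 + 0.76×177 + 0.64×192 + 0.54×84 = 318.9600
Highest R₀: strategy Q with 318.9600.

318.96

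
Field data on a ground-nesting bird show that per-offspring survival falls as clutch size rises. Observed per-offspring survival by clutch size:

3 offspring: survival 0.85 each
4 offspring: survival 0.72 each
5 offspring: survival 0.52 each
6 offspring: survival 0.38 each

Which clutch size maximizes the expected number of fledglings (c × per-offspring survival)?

Expected fledglings = c × s(c):
  c=3: 3 × 0.85 = 2.550
  c=4: 4 × 0.72 = 2.880
  c=5: 5 × 0.52 = 2.600
  c=6: 6 × 0.38 = 2.280
Maximum at c = 4 (2.880 fledglings).

4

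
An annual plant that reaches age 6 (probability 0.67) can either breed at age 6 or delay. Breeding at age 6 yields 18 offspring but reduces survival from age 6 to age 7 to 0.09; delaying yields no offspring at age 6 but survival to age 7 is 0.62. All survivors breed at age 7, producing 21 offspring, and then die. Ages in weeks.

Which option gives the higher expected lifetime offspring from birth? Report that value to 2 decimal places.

13.33

breed at age 6: R₀ = 0.67 × (18 + 0.09 × 21) = 0.67 × 19.8900 = 13.3263
delay to age 7: R₀ = 0.67 × (0.62 × 21) = 0.67 × 13.0200 = 8.7234
Higher: breed at age 6 (13.3263).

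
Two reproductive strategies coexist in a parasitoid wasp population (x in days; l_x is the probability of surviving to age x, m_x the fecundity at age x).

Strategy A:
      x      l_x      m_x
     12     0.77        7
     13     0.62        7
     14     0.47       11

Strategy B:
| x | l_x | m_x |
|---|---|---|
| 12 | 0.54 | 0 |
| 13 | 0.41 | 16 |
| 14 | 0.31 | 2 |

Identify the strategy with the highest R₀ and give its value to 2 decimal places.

14.90

Strategy A: R₀ = 0.77×7 + 0.62×7 + 0.47×11 = 14.9000
Strategy B: R₀ = 0.54×0 + 0.41×16 + 0.31×2 = 7.1800
Highest R₀: strategy A with 14.9000.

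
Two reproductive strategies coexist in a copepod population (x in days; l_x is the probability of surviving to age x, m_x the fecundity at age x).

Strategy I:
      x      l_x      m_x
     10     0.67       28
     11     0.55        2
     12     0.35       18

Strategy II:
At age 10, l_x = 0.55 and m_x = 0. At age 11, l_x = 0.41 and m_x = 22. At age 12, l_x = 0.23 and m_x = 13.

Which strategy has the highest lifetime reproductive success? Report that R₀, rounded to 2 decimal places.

Strategy I: R₀ = 0.67×28 + 0.55×2 + 0.35×18 = 26.1600
Strategy II: R₀ = 0.55×0 + 0.41×22 + 0.23×13 = 12.0100
Highest R₀: strategy I with 26.1600.

26.16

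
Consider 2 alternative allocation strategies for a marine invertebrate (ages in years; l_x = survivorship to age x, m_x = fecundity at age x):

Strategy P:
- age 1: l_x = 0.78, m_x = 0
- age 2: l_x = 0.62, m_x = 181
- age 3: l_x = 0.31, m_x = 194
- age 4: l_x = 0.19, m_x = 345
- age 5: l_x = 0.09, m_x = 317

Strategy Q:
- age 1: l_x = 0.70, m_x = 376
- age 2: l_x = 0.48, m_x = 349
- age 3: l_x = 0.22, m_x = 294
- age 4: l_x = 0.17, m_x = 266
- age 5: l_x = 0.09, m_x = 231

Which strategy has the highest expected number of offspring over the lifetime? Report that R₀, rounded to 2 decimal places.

561.41

Strategy P: R₀ = 0.78×0 + 0.62×181 + 0.31×194 + 0.19×345 + 0.09×317 = 266.4400
Strategy Q: R₀ = 0.70×376 + 0.48×349 + 0.22×294 + 0.17×266 + 0.09×231 = 561.4100
Highest R₀: strategy Q with 561.4100.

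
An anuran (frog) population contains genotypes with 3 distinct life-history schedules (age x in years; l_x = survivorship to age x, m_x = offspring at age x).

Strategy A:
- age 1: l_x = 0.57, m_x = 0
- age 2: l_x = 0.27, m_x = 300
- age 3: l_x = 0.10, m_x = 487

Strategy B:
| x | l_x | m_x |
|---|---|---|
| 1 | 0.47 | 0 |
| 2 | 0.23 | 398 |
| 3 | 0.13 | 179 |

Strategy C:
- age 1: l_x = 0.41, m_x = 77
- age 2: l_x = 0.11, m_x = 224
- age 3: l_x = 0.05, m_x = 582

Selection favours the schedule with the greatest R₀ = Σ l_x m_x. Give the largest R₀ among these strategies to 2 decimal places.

129.70

Strategy A: R₀ = 0.57×0 + 0.27×300 + 0.10×487 = 129.7000
Strategy B: R₀ = 0.47×0 + 0.23×398 + 0.13×179 = 114.8100
Strategy C: R₀ = 0.41×77 + 0.11×224 + 0.05×582 = 85.3100
Highest R₀: strategy A with 129.7000.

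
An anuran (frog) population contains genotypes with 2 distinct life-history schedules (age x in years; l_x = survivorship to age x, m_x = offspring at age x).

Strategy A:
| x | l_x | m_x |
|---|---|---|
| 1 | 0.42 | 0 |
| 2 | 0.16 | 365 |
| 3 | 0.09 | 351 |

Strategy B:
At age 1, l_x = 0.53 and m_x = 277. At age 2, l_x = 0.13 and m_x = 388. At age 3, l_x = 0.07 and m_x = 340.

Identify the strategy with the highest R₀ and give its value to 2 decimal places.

221.05

Strategy A: R₀ = 0.42×0 + 0.16×365 + 0.09×351 = 89.9900
Strategy B: R₀ = 0.53×277 + 0.13×388 + 0.07×340 = 221.0500
Highest R₀: strategy B with 221.0500.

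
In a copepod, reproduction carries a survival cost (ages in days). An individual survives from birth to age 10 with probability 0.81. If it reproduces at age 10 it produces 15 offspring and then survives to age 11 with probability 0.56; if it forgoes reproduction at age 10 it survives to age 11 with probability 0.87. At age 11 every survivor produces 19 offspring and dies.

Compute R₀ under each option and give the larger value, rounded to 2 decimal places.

breed at age 10: R₀ = 0.81 × (15 + 0.56 × 19) = 0.81 × 25.6400 = 20.7684
delay to age 11: R₀ = 0.81 × (0.87 × 19) = 0.81 × 16.5300 = 13.3893
Higher: breed at age 10 (20.7684).

20.77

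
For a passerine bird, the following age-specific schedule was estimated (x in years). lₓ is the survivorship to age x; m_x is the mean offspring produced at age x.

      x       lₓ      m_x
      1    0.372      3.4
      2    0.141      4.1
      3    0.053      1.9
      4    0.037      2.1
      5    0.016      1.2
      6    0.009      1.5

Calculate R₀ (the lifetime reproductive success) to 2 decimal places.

2.05

R₀ = Σ lₓ m_x:
  age 1: 0.372 × 3.4 = 1.2648
  age 2: 0.141 × 4.1 = 0.5781
  age 3: 0.053 × 1.9 = 0.1007
  age 4: 0.037 × 2.1 = 0.0777
  age 5: 0.016 × 1.2 = 0.0192
  age 6: 0.009 × 1.5 = 0.0135
R₀ = 1.2648 + 0.5781 + 0.1007 + 0.0777 + 0.0192 + 0.0135 = 2.0540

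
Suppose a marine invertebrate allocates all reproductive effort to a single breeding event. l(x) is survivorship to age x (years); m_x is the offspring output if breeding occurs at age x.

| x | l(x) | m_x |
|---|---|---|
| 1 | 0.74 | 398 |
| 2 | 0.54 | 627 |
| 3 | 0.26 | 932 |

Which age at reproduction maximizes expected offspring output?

Expected offspring if breeding at age x = l(x) × m_x:
  age 1: 0.74 × 398 = 294.520
  age 2: 0.54 × 627 = 338.580
  age 3: 0.26 × 932 = 242.320
Maximum at age 2 (338.580).

2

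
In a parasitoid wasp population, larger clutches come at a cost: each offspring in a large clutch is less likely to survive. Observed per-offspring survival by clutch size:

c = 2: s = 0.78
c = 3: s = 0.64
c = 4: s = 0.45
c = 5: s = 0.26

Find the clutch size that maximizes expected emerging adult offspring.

3

Expected emerging adult offspring = c × s(c):
  c=2: 2 × 0.78 = 1.560
  c=3: 3 × 0.64 = 1.920
  c=4: 4 × 0.45 = 1.800
  c=5: 5 × 0.26 = 1.300
Maximum at c = 3 (1.920 emerging adult offspring).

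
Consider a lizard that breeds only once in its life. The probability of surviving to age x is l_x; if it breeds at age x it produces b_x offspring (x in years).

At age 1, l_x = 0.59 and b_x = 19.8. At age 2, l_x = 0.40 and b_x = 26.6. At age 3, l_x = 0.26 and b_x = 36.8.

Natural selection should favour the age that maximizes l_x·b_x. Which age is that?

1

Expected offspring if breeding at age x = l_x × b_x:
  age 1: 0.59 × 19.8 = 11.682
  age 2: 0.40 × 26.6 = 10.640
  age 3: 0.26 × 36.8 = 9.568
Maximum at age 1 (11.682).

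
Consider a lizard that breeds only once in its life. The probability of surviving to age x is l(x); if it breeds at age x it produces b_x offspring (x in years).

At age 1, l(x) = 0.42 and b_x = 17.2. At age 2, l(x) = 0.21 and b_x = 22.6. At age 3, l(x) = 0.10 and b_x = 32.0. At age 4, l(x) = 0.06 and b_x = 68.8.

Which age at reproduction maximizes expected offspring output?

Expected offspring if breeding at age x = l(x) × b_x:
  age 1: 0.42 × 17.2 = 7.224
  age 2: 0.21 × 22.6 = 4.746
  age 3: 0.10 × 32.0 = 3.200
  age 4: 0.06 × 68.8 = 4.128
Maximum at age 1 (7.224).

1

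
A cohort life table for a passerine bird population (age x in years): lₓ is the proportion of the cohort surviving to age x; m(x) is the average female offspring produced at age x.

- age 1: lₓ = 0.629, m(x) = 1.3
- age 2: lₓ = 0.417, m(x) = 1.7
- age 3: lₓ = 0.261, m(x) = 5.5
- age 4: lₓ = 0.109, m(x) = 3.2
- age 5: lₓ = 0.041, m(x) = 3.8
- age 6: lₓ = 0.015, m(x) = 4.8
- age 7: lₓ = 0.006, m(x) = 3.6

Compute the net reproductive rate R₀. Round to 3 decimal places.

3.560

R₀ = Σ lₓ m(x):
  age 1: 0.629 × 1.3 = 0.8177
  age 2: 0.417 × 1.7 = 0.7089
  age 3: 0.261 × 5.5 = 1.4355
  age 4: 0.109 × 3.2 = 0.3488
  age 5: 0.041 × 3.8 = 0.1558
  age 6: 0.015 × 4.8 = 0.0720
  age 7: 0.006 × 3.6 = 0.0216
R₀ = 0.8177 + 0.7089 + 1.4355 + 0.3488 + 0.1558 + 0.0720 + 0.0216 = 3.5603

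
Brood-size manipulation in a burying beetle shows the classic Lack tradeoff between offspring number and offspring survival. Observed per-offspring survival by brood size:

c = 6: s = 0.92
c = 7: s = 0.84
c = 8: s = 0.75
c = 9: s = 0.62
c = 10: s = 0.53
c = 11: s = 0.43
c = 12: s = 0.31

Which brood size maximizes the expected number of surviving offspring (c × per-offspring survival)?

8

Expected surviving offspring = c × s(c):
  c=6: 6 × 0.92 = 5.520
  c=7: 7 × 0.84 = 5.880
  c=8: 8 × 0.75 = 6.000
  c=9: 9 × 0.62 = 5.580
  c=10: 10 × 0.53 = 5.300
  c=11: 11 × 0.43 = 4.730
  c=12: 12 × 0.31 = 3.720
Maximum at c = 8 (6.000 surviving offspring).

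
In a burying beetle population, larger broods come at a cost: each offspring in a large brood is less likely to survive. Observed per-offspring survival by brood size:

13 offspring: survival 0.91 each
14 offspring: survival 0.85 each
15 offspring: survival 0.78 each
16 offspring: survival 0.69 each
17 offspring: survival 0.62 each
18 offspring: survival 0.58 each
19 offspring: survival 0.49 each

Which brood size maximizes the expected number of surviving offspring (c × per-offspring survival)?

Expected surviving offspring = c × s(c):
  c=13: 13 × 0.91 = 11.830
  c=14: 14 × 0.85 = 11.900
  c=15: 15 × 0.78 = 11.700
  c=16: 16 × 0.69 = 11.040
  c=17: 17 × 0.62 = 10.540
  c=18: 18 × 0.58 = 10.440
  c=19: 19 × 0.49 = 9.310
Maximum at c = 14 (11.900 surviving offspring).

14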